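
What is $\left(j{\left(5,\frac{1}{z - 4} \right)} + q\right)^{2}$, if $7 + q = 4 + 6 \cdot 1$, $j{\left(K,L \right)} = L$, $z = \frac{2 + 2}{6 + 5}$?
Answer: $\frac{11881}{1600} \approx 7.4256$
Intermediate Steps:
$z = \frac{4}{11} \approx 0.36364$
$q = 3$ ($q = -7 + \left(4 + 6 \cdot 1\right) = -7 + \left(4 + 6\right) = -7 + 10 = 3$)
$\left(j{\left(5,\frac{1}{z - 4} \right)} + q\right)^{2} = \left(\frac{1}{\frac{4}{11} - 4} + 3\right)^{2} = \left(\frac{1}{- \frac{40}{11}} + 3\right)^{2} = \left(- \frac{11}{40} + 3\right)^{2} = \left(\frac{109}{40}\right)^{2} = \frac{11881}{1600}$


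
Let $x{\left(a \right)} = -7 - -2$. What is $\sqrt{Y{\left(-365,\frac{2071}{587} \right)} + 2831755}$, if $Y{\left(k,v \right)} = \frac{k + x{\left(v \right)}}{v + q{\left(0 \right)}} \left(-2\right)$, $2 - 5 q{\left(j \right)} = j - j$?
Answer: $\frac{\sqrt{41823977852895}}{3843} \approx 1682.8$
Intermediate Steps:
$x{\left(a \right)} = -5$ ($x{\left(a \right)} = -7 + 2 = -5$)
$q{\left(j \right)} = \frac{2}{5}$ ($q{\left(j \right)} = \frac{2}{5} - \frac{j - j}{5} = \frac{2}{5} - 0 = \frac{2}{5} + 0 = \frac{2}{5}$)
$Y{\left(k,v \right)} = - \frac{2 \left(-5 + k\right)}{\frac{2}{5} + v}$ ($Y{\left(k,v \right)} = \frac{k - 5}{v + \frac{2}{5}} \left(-2\right) = \frac{-5 + k}{\frac{2}{5} + v} \left(-2\right) = - \frac{2 \left(-5 + k\right)}{\frac{2}{5} + v}$)
$\sqrt{Y{\left(-365,\frac{2071}{587} \right)} + 2831755} = \sqrt{\frac{10 \left(5 - -365\right)}{2 + 5 \cdot \frac{2071}{587}} + 2831755} = \sqrt{\frac{10 \left(5 + 365\right)}{2 + 5 \cdot 2071 \cdot \frac{1}{587}} + 2831755} = \sqrt{10 \frac{1}{2 + 5 \cdot \frac{2071}{587}} \cdot 370 + 2831755} = \sqrt{10 \frac{1}{2 + \frac{10355}{587}} \cdot 370 + 2831755} = \sqrt{10 \frac{1}{\frac{11529}{587}} \cdot 370 + 2831755} = \sqrt{10 \cdot \frac{587}{11529} \cdot 370 + 2831755} = \sqrt{\frac{2171900}{11529} + 2831755} = \sqrt{\frac{32649475295}{11529}} = \frac{\sqrt{41823977852895}}{3843}$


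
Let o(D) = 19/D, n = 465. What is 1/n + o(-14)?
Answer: -8821/6510 ≈ -1.3550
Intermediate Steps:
1/n + o(-14) = 1/465 + 19/(-14) = 1/465 + 19*(-1/14) = 1/465 - 19/14 = -8821/6510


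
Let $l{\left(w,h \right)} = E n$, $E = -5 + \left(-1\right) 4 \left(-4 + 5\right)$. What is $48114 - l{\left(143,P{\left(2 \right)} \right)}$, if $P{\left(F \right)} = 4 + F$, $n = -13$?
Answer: $47997$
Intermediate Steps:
$E = -9$ ($E = -5 - 4 = -9$)
$l{\left(w,h \right)} = 117$ ($l{\left(w,h \right)} = \left(-9\right) \left(-13\right) = 117$)
$48114 - l{\left(143,P{\left(2 \right)} \right)} = 48114 - 117 = 47997$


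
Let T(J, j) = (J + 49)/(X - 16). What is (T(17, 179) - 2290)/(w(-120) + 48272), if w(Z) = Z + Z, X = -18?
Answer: -38963/816544 ≈ -0.047717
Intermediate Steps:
T(J, j) = -49/34 - J/34 (T(J, j) = (J + 49)/(-18 - 16) = (49 + J)/(-34) = (49 + J)*(-1/34) = -49/34 - J/34)
w(Z) = 2*Z
(T(17, 179) - 2290)/(w(-120) + 48272) = ((-49/34 - 1/34*17) - 2290)/(2*(-120) + 48272) = ((-49/34 - ½) - 2290)/(-240 + 48272) = (-33/17 - 2290)/48032 = -38963/17*1/48032 = -38963/816544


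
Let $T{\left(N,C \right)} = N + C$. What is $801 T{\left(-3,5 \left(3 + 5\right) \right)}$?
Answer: $29637$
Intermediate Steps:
$T{\left(N,C \right)} = C + N$
$801 T{\left(-3,5 \left(3 + 5\right) \right)} = 801 \left(5 \left(3 + 5\right) - 3\right) = 801 \left(5 \cdot 8 - 3\right) = 801 \left(40 - 3\right) = 801 \cdot 37 = 29637$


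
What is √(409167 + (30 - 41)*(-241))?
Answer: √411818 ≈ 641.73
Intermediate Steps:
√(409167 + (30 - 41)*(-241)) = √(409167 - 11*(-241)) = √(409167 + 2651) = √411818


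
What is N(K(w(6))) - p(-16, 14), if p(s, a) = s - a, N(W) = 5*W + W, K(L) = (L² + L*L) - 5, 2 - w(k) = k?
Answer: 192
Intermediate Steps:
w(k) = 2 - k
K(L) = -5 + 2*L² (K(L) = (L² + L²) - 5 = 2*L² - 5 = -5 + 2*L²)
N(W) = 6*W
N(K(w(6))) - p(-16, 14) = 6*(-5 + 2*(2 - 1*6)²) - (-16 - 1*14) = 6*(-5 + 2*(2 - 6)²) - (-16 - 14) = 6*(-5 + 2*(-4)²) - 1*(-30) = 6*(-5 + 2*16) + 30 = 6*(-5 + 32) + 30 = 6*27 + 30 = 162 + 30 = 192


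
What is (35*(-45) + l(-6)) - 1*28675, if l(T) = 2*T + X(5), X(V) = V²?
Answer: -30237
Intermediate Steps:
l(T) = 25 + 2*T (l(T) = 2*T + 5² = 2*T + 25 = 25 + 2*T)
(35*(-45) + l(-6)) - 1*28675 = (35*(-45) + (25 + 2*(-6))) - 1*28675 = (-1575 + (25 - 12)) - 28675 = (-1575 + 13) - 28675 = -1562 - 28675 = -30237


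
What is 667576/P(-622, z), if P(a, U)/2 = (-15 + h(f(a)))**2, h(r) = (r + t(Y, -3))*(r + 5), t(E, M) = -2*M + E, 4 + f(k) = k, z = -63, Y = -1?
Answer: 83447/37176852969 ≈ 2.2446e-6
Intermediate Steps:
f(k) = -4 + k
t(E, M) = E - 2*M
h(r) = (5 + r)**2 (h(r) = (r + (-1 - 2*(-3)))*(r + 5) = (r + (-1 + 6))*(5 + r) = (r + 5)*(5 + r) = (5 + r)*(5 + r) = (5 + r)**2)
P(a, U) = 2*(-30 + (-4 + a)**2 + 10*a)**2 (P(a, U) = 2*(-15 + (25 + (-4 + a)**2 + 10*(-4 + a)))**2 = 2*(-15 + (25 + (-4 + a)**2 + (-40 + 10*a)))**2 = 2*(-15 + (-15 + (-4 + a)**2 + 10*a))**2 = 2*(-30 + (-4 + a)**2 + 10*a)**2)
667576/P(-622, z) = 667576/((2*(-30 + (-4 - 622)**2 + 10*(-622))**2)) = 667576/((2*(-30 + (-626)**2 - 6220)**2)) = 667576/((2*(-30 + 391876 - 6220)**2)) = 667576/((2*385626**2)) = 667576/((2*148707411876)) = 667576/297414823752 = 667576*(1/297414823752) = 83447/37176852969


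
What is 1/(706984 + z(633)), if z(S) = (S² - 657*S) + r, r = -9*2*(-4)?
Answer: 1/691864 ≈ 1.4454e-6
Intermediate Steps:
r = 72 (r = -18*(-4) = 72)
z(S) = 72 + S² - 657*S (z(S) = (S² - 657*S) + 72 = 72 + S² - 657*S)
1/(706984 + z(633)) = 1/(706984 + (72 + 633² - 657*633)) = 1/(706984 + (72 + 400689 - 415881)) = 1/(706984 - 15120) = 1/691864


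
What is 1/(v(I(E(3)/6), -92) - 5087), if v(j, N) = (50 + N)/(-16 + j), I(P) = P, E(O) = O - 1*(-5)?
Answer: -22/111851 ≈ -0.00019669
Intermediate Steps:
E(O) = 5 + O (E(O) = O + 5 = 5 + O)
v(j, N) = (50 + N)/(-16 + j)
1/(v(I(E(3)/6), -92) - 5087) = 1/((50 - 92)/(-16 + (5 + 3)/6) - 5087) = 1/(-42/(-16 + 8*(⅙)) - 5087) = 1/(-42/(-16 + 4/3) - 5087) = 1/(-42/(-44/3) - 5087) = 1/(-3/44*(-42) - 5087) = 1/(63/22 - 5087) = 1/(-111851/22) = -22/111851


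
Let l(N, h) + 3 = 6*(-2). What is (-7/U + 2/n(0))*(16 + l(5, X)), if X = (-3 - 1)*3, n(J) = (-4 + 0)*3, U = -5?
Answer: 37/30 ≈ 1.2333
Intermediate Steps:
n(J) = -12 (n(J) = -4*3 = -12)
X = -12 (X = -4*3 = -12)
l(N, h) = -15 (l(N, h) = -3 + 6*(-2) = -3 - 12 = -15)
(-7/U + 2/n(0))*(16 + l(5, X)) = (-7/(-5) + 2/(-12))*(16 - 15) = (-7*(-⅕) + 2*(-1/12))*1 = (7/5 - ⅙)*1 = (37/30)*1 = 37/30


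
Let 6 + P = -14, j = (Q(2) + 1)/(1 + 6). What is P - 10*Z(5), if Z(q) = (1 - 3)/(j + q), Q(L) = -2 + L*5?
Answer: -185/11 ≈ -16.818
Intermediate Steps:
Q(L) = -2 + 5*L
j = 9/7 (j = ((-2 + 5*2) + 1)/(1 + 6) = ((-2 + 10) + 1)/7 = (8 + 1)*(⅐) = 9*(⅐) = 9/7 ≈ 1.2857)
Z(q) = -2/(9/7 + q) (Z(q) = (1 - 3)/(9/7 + q) = -2/(9/7 + q))
P = -20 (P = -6 - 14 = -20)
P - 10*Z(5) = -20 - (-140)/(9 + 7*5) = -20 - (-140)/(9 + 35) = -20 - (-140)/44 = -20 - 10*(-7/22) = -20 + 35/11 = -185/11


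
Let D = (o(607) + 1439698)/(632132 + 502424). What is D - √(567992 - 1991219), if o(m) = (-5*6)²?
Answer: 720299/567278 - I*√1423227 ≈ 1.2697 - 1193.0*I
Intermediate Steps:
o(m) = 900 (o(m) = (-30)² = 900)
D = 720299/567278 (D = (900 + 1439698)/(632132 + 502424) = 1440598/1134556 = 1440598*(1/1134556) = 720299/567278 ≈ 1.2697)
D - √(567992 - 1991219) = 720299/567278 - √(567992 - 1991219) = 720299/567278 - √(-1423227) = 720299/567278 - I*√1423227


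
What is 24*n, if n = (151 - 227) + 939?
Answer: 20712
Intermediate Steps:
n = 863 (n = -76 + 939 = 863)
24*n = 24*863 = 20712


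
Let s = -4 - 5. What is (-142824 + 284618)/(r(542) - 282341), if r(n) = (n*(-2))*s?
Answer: -141794/272585 ≈ -0.52018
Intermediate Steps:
s = -9
r(n) = 18*n (r(n) = (n*(-2))*(-9) = -2*n*(-9) = 18*n)
(-142824 + 284618)/(r(542) - 282341) = (-142824 + 284618)/(18*542 - 282341) = 141794/(9756 - 282341) = 141794/(-272585) = 141794*(-1/272585) = -141794/272585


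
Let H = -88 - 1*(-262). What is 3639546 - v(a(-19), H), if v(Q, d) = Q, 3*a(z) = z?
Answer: 10918657/3 ≈ 3.6396e+6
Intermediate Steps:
H = 174 (H = -88 + 262 = 174)
a(z) = z/3
3639546 - v(a(-19), H) = 3639546 - (-19)/3 = 3639546 - 1*(-19/3) = 3639546 + 19/3 = 10918657/3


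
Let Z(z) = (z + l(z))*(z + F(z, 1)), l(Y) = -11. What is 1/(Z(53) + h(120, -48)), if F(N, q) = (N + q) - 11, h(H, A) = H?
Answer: 1/4152 ≈ 0.00024085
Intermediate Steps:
F(N, q) = -11 + N + q
Z(z) = (-11 + z)*(-10 + 2*z) (Z(z) = (z - 11)*(z + (-11 + z + 1)) = (-11 + z)*(z + (-10 + z)) = (-11 + z)*(-10 + 2*z))
1/(Z(53) + h(120, -48)) = 1/((110 - 32*53 + 2*53²) + 120) = 1/((110 - 1696 + 2*2809) + 120) = 1/((110 - 1696 + 5618) + 120) = 1/(4032 + 120) = 1/4152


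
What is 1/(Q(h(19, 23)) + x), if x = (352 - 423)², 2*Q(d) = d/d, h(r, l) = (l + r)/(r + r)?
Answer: 2/10083 ≈ 0.00019835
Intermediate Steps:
h(r, l) = (l + r)/(2*r) (h(r, l) = (l + r)/((2*r)) = (l + r)*(1/(2*r)) = (l + r)/(2*r))
Q(d) = ½ (Q(d) = (d/d)/2 = (½)*1 = ½)
x = 5041 (x = (-71)² = 5041)
1/(Q(h(19, 23)) + x) = 1/(½ + 5041) = 1/(10083/2) = 2/10083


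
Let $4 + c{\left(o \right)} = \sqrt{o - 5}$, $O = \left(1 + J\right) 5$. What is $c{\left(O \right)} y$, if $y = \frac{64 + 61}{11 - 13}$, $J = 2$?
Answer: $250 - \frac{125 \sqrt{10}}{2} \approx 52.358$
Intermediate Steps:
$O = 15$ ($O = \left(1 + 2\right) 5 = 3 \cdot 5 = 15$)
$y = - \frac{125}{2}$ ($y = \frac{125}{-2} = 125 \left(- \frac{1}{2}\right) = - \frac{125}{2} \approx -62.5$)
$c{\left(o \right)} = -4 + \sqrt{-5 + o}$ ($c{\left(o \right)} = -4 + \sqrt{o - 5} = -4 + \sqrt{-5 + o}$)
$c{\left(O \right)} y = \left(-4 + \sqrt{-5 + 15}\right) \left(- \frac{125}{2}\right) = \left(-4 + \sqrt{10}\right) \left(- \frac{125}{2}\right) = 250 - \frac{125 \sqrt{10}}{2}$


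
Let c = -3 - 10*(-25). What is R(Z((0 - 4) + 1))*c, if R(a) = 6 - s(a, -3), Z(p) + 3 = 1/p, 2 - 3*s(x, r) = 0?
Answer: 3952/3 ≈ 1317.3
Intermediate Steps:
s(x, r) = ⅔ (s(x, r) = ⅔ - ⅓*0 = ⅔ + 0 = ⅔)
Z(p) = -3 + 1/p
c = 247 (c = -3 + 250 = 247)
R(a) = 16/3 (R(a) = 6 - 1*⅔ = 6 - ⅔ = 16/3)
R(Z((0 - 4) + 1))*c = (16/3)*247 = 3952/3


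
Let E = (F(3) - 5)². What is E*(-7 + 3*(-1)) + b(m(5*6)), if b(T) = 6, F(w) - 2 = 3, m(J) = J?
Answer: 6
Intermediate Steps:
F(w) = 5 (F(w) = 2 + 3 = 5)
E = 0 (E = (5 - 5)² = 0² = 0)
E*(-7 + 3*(-1)) + b(m(5*6)) = 0*(-7 + 3*(-1)) + 6 = 0*(-7 - 3) + 6 = 0*(-10) + 6 = 0 + 6 = 6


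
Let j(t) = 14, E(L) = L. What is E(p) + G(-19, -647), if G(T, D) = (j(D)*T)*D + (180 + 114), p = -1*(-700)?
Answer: 173096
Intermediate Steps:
p = 700
G(T, D) = 294 + 14*D*T (G(T, D) = (14*T)*D + (180 + 114) = 14*D*T + 294 = 294 + 14*D*T)
E(p) + G(-19, -647) = 700 + (294 + 14*(-647)*(-19)) = 700 + (294 + 172102) = 700 + 172396 = 173096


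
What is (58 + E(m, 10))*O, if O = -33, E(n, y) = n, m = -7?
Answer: -1683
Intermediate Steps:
(58 + E(m, 10))*O = (58 - 7)*(-33) = 51*(-33) = -1683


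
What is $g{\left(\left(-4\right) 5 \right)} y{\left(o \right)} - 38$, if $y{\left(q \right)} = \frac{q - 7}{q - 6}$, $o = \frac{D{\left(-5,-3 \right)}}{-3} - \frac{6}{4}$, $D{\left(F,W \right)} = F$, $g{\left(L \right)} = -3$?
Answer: $- \frac{1453}{35} \approx -41.514$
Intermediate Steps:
$o = \frac{1}{6}$ ($o = - \frac{5}{-3} - \frac{6}{4} = \left(-5\right) \left(- \frac{1}{3}\right) - \frac{3}{2} = \frac{5}{3} - \frac{3}{2} = \frac{1}{6} \approx 0.16667$)
$y{\left(q \right)} = \frac{-7 + q}{-6 + q}$
$g{\left(\left(-4\right) 5 \right)} y{\left(o \right)} - 38 = - 3 \frac{-7 + \frac{1}{6}}{-6 + \frac{1}{6}} - 38 = - 3 \frac{1}{- \frac{35}{6}} \left(- \frac{41}{6}\right) - 38 = - 3 \left(\left(- \frac{6}{35}\right) \left(- \frac{41}{6}\right)\right) - 38 = \left(-3\right) \frac{41}{35} - 38 = - \frac{123}{35} - 38 = - \frac{1453}{35}$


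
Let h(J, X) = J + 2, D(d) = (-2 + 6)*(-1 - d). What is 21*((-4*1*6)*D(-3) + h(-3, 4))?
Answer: -4053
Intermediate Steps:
D(d) = -4 - 4*d (D(d) = 4*(-1 - d) = -4 - 4*d)
h(J, X) = 2 + J
21*((-4*1*6)*D(-3) + h(-3, 4)) = 21*((-4*1*6)*(-4 - 4*(-3)) + (2 - 3)) = 21*((-4*6)*(-4 + 12) - 1) = 21*(-24*8 - 1) = 21*(-192 - 1) = 21*(-193) = -4053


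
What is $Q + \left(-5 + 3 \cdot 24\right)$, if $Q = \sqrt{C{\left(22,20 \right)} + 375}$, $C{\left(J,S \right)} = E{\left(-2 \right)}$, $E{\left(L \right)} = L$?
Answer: $67 + \sqrt{373} \approx 86.313$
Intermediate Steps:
$C{\left(J,S \right)} = -2$
$Q = \sqrt{373}$ ($Q = \sqrt{-2 + 375} = \sqrt{373} \approx 19.313$)
$Q + \left(-5 + 3 \cdot 24\right) = \sqrt{373} + \left(-5 + 3 \cdot 24\right) = \sqrt{373} + \left(-5 + 72\right) = \sqrt{373} + 67 = 67 + \sqrt{373}$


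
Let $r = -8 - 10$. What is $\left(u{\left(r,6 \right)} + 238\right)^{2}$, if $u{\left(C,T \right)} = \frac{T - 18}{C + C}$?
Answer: $\frac{511225}{9} \approx 56803.0$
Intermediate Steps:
$r = -18$ ($r = -8 - 10 = -18$)
$u{\left(C,T \right)} = \frac{-18 + T}{2 C}$
$\left(u{\left(r,6 \right)} + 238\right)^{2} = \left(\frac{-18 + 6}{2 \left(-18\right)} + 238\right)^{2} = \left(\frac{1}{2} \left(- \frac{1}{18}\right) \left(-12\right) + 238\right)^{2} = \left(\frac{1}{3} + 238\right)^{2} = \left(\frac{715}{3}\right)^{2} = \frac{511225}{9}$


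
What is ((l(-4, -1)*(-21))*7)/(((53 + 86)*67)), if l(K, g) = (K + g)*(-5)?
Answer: -3675/9313 ≈ -0.39461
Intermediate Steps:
l(K, g) = -5*K - 5*g
((l(-4, -1)*(-21))*7)/(((53 + 86)*67)) = (((-5*(-4) - 5*(-1))*(-21))*7)/(((53 + 86)*67)) = (((20 + 5)*(-21))*7)/((139*67)) = ((25*(-21))*7)/9313 = -525*7*(1/9313) = -3675*1/9313 = -3675/9313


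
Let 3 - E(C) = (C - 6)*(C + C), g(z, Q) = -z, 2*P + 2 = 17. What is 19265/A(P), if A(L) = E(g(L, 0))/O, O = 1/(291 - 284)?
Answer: -38530/2793 ≈ -13.795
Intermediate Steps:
P = 15/2 (P = -1 + (1/2)*17 = -1 + 17/2 = 15/2 ≈ 7.5000)
O = 1/7 ≈ 0.14286
E(C) = 3 - 2*C*(-6 + C) (E(C) = 3 - (C - 6)*(C + C) = 3 - (-6 + C)*2*C = 3 - 2*C*(-6 + C))
A(L) = 21 - 84*L - 14*L**2 (A(L) = (3 - 2*L**2 + 12*(-L))/(1/7) = (3 - 2*L**2 - 12*L)*7 = (3 - 12*L - 2*L**2)*7 = 21 - 84*L - 14*L**2)
19265/A(P) = 19265/(21 - 84*15/2 - 14*(15/2)**2) = 19265/(21 - 630 - 14*225/4) = 19265/(21 - 630 - 1575/2) = 19265/(-2793/2) = 19265*(-2/2793) = -38530/2793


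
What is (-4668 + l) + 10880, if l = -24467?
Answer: -18255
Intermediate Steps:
(-4668 + l) + 10880 = (-4668 - 24467) + 10880 = -29135 + 10880 = -18255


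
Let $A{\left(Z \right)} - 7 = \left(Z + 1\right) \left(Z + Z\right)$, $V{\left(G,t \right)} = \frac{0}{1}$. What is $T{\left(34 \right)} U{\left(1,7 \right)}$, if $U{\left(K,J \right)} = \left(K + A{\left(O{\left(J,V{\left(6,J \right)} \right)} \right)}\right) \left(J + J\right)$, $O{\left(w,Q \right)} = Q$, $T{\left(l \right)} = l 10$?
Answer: $38080$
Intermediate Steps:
$V{\left(G,t \right)} = 0$ ($V{\left(G,t \right)} = 0 \cdot 1 = 0$)
$T{\left(l \right)} = 10 l$
$A{\left(Z \right)} = 7 + 2 Z \left(1 + Z\right)$ ($A{\left(Z \right)} = 7 + \left(Z + 1\right) \left(Z + Z\right) = 7 + \left(1 + Z\right) 2 Z = 7 + 2 Z \left(1 + Z\right)$)
$U{\left(K,J \right)} = 2 J \left(7 + K\right)$ ($U{\left(K,J \right)} = \left(K + \left(7 + 2 \cdot 0 + 2 \cdot 0^{2}\right)\right) \left(J + J\right) = \left(K + \left(7 + 0 + 2 \cdot 0\right)\right) 2 J = \left(K + \left(7 + 0 + 0\right)\right) 2 J = \left(K + 7\right) 2 J = \left(7 + K\right) 2 J = 2 J \left(7 + K\right)$)
$T{\left(34 \right)} U{\left(1,7 \right)} = 10 \cdot 34 \cdot 2 \cdot 7 \left(7 + 1\right) = 340 \cdot 2 \cdot 7 \cdot 8 = 340 \cdot 112 = 38080$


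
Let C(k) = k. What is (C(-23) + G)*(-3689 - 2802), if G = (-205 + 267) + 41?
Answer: -519280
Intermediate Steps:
G = 103 (G = 62 + 41 = 103)
(C(-23) + G)*(-3689 - 2802) = (-23 + 103)*(-3689 - 2802) = 80*(-6491) = -519280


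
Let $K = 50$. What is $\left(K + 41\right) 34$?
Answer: $3094$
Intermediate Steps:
$\left(K + 41\right) 34 = \left(50 + 41\right) 34 = 91 \cdot 34 = 3094$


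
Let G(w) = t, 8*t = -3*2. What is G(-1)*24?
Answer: -18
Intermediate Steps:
t = -¾ (t = (-3*2)/8 = (⅛)*(-6) = -¾ ≈ -0.75000)
G(w) = -¾
G(-1)*24 = -¾*24 = -18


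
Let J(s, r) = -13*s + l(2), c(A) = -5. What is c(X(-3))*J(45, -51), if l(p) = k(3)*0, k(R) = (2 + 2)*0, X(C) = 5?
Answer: 2925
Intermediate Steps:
k(R) = 0 (k(R) = 4*0 = 0)
l(p) = 0 (l(p) = 0*0 = 0)
J(s, r) = -13*s (J(s, r) = -13*s + 0 = -13*s)
c(X(-3))*J(45, -51) = -(-65)*45 = -5*(-585) = 2925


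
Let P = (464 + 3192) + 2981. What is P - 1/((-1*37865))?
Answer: 251310006/37865 ≈ 6637.0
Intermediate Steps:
P = 6637 (P = 3656 + 2981 = 6637)
P - 1/((-1*37865)) = 6637 - 1/((-1*37865)) = 6637 - 1/(-37865) = 6637 - 1*(-1/37865) = 6637 + 1/37865 = 251310006/37865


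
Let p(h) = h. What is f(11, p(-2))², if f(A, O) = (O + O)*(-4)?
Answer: 256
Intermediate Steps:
f(A, O) = -8*O (f(A, O) = (2*O)*(-4) = -8*O)
f(11, p(-2))² = (-8*(-2))² = 16² = 256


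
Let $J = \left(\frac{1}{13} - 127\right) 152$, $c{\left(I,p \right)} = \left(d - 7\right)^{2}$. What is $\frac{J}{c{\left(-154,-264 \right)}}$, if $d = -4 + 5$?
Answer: $- \frac{20900}{39} \approx -535.9$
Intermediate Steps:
$d = 1$
$c{\left(I,p \right)} = 36$ ($c{\left(I,p \right)} = \left(1 - 7\right)^{2} = \left(-6\right)^{2} = 36$)
$J = - \frac{250800}{13}$ ($J = \left(\frac{1}{13} - 127\right) 152 = \left(- \frac{1650}{13}\right) 152 = - \frac{250800}{13} \approx -19292.0$)
$\frac{J}{c{\left(-154,-264 \right)}} = - \frac{250800}{13 \cdot 36} = \left(- \frac{250800}{13}\right) \frac{1}{36} = - \frac{20900}{39}$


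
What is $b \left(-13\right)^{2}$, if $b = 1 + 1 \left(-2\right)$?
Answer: $-169$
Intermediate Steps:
$b = -1$ ($b = 1 - 2 = -1$)
$b \left(-13\right)^{2} = - \left(-13\right)^{2} = \left(-1\right) 169 = -169$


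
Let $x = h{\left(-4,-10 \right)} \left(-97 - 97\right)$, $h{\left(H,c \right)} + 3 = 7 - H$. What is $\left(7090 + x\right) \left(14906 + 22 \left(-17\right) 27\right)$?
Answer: $26626704$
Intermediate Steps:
$h{\left(H,c \right)} = 4 - H$ ($h{\left(H,c \right)} = -3 - \left(-7 + H\right) = 4 - H$)
$x = -1552$ ($x = \left(4 - -4\right) \left(-97 - 97\right) = \left(4 + 4\right) \left(-194\right) = 8 \left(-194\right) = -1552$)
$\left(7090 + x\right) \left(14906 + 22 \left(-17\right) 27\right) = \left(7090 - 1552\right) \left(14906 + 22 \left(-17\right) 27\right) = 5538 \left(14906 - 10098\right) = 5538 \cdot 4808 = 26626704$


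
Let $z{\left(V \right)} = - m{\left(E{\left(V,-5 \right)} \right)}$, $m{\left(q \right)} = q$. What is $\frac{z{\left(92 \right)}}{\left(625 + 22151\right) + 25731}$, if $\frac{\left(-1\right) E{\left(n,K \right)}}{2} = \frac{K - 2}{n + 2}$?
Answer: $- \frac{7}{2279829} \approx -3.0704 \cdot 10^{-6}$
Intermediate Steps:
$E{\left(n,K \right)} = - \frac{2 \left(-2 + K\right)}{2 + n}$ ($E{\left(n,K \right)} = - 2 \frac{K - 2}{n + 2} = - 2 \frac{-2 + K}{2 + n} = - \frac{2 \left(-2 + K\right)}{2 + n}$)
$z{\left(V \right)} = - \frac{14}{2 + V}$ ($z{\left(V \right)} = - \frac{2 \left(2 - -5\right)}{2 + V} = - \frac{2 \left(2 + 5\right)}{2 + V} = - \frac{2 \cdot 7}{2 + V} = - \frac{14}{2 + V}$)
$\frac{z{\left(92 \right)}}{\left(625 + 22151\right) + 25731} = \frac{\left(-14\right) \frac{1}{2 + 92}}{\left(625 + 22151\right) + 25731} = \frac{\left(-14\right) \frac{1}{94}}{22776 + 25731} = \frac{\left(-14\right) \frac{1}{94}}{48507} = \left(- \frac{7}{47}\right) \frac{1}{48507} = - \frac{7}{2279829}$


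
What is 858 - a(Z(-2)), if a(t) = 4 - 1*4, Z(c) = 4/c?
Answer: 858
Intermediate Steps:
a(t) = 0 (a(t) = 4 - 4 = 0)
858 - a(Z(-2)) = 858 - 1*0 = 858 + 0 = 858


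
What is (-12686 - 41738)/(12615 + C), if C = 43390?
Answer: -54424/56005 ≈ -0.97177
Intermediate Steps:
(-12686 - 41738)/(12615 + C) = (-12686 - 41738)/(12615 + 43390) = -54424/56005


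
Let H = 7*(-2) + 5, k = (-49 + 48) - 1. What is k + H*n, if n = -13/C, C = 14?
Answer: 89/14 ≈ 6.3571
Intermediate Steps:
k = -2 (k = -1 - 1 = -2)
n = -13/14 ≈ -0.92857
H = -9 (H = -14 + 5 = -9)
k + H*n = -2 - 9*(-13/14) = -2 + 117/14 = 89/14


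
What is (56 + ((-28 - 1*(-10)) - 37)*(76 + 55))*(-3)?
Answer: 21447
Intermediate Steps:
(56 + ((-28 - 1*(-10)) - 37)*(76 + 55))*(-3) = (56 + ((-28 + 10) - 37)*131)*(-3) = (56 + (-18 - 37)*131)*(-3) = (56 - 55*131)*(-3) = (56 - 7205)*(-3) = -7149*(-3) = 21447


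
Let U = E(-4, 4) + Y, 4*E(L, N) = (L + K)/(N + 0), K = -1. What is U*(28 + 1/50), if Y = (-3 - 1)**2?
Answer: 351651/800 ≈ 439.56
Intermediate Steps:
Y = 16 (Y = (-4)**2 = 16)
E(L, N) = (-1 + L)/(4*N) (E(L, N) = ((L - 1)/(N + 0))/4 = ((-1 + L)/N)/4 = (-1 + L)/(4*N))
U = 251/16 (U = (1/4)*(-1 - 4)/4 + 16 = (1/4)*(1/4)*(-5) + 16 = -5/16 + 16 = 251/16 ≈ 15.688)
U*(28 + 1/50) = 251*(28 + 1/50)/16 = (251/16)*(1401/50) = 351651/800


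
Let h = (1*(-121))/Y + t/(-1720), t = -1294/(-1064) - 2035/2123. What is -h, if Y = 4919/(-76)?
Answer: -1623908500651/868708779680 ≈ -1.8693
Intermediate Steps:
t = 26451/102676 (t = -1294*(-1/1064) - 2035*1/2123 = 647/532 - 185/193 = 26451/102676 ≈ 0.25762)
Y = -4919/76 (Y = 4919*(-1/76) = -4919/76 ≈ -64.724)
h = 1623908500651/868708779680 (h = (1*(-121))/(-4919/76) + (26451/102676)/(-1720) = -121*(-76/4919) + (26451/102676)*(-1/1720) = 9196/4919 - 26451/176602720 = 1623908500651/868708779680 ≈ 1.8693)
-h = -1*1623908500651/868708779680 = -1623908500651/868708779680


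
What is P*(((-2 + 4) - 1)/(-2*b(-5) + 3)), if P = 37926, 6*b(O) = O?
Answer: 8127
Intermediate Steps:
b(O) = O/6
P*(((-2 + 4) - 1)/(-2*b(-5) + 3)) = 37926*(((-2 + 4) - 1)/(-(-5)/3 + 3)) = 37926*((2 - 1)/(-2*(-⅚) + 3)) = 37926*(1/(5/3 + 3)) = 37926*(1/(14/3)) = 37926*(1*(3/14)) = 37926*(3/14) = 8127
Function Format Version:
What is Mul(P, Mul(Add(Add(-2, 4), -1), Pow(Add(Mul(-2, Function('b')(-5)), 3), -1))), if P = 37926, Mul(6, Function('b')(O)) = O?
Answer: 8127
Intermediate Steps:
Function('b')(O) = Mul(Rational(1, 6), O)
Mul(P, Mul(Add(Add(-2, 4), -1), Pow(Add(Mul(-2, Function('b')(-5)), 3), -1))) = Mul(37926, Mul(Add(Add(-2, 4), -1), Pow(Add(Mul(-2, Mul(Rational(1, 6), -5)), 3), -1))) = Mul(37926, Mul(Add(2, -1), Pow(Add(Mul(-2, Rational(-5, 6)), 3), -1))) = Mul(37926, Mul(1, Pow(Add(Rational(5, 3), 3), -1))) = Mul(37926, Mul(1, Pow(Rational(14, 3), -1))) = Mul(37926, Mul(1, Rational(3, 14))) = Mul(37926, Rational(3, 14)) = 8127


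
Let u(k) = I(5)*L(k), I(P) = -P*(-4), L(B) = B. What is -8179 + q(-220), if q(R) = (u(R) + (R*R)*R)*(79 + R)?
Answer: 1501980221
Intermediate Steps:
I(P) = 4*P
u(k) = 20*k (u(k) = (4*5)*k = 20*k)
q(R) = (79 + R)*(R³ + 20*R) (q(R) = (20*R + (R*R)*R)*(79 + R) = (20*R + R²*R)*(79 + R) = (20*R + R³)*(79 + R) = (R³ + 20*R)*(79 + R) = (79 + R)*(R³ + 20*R))
-8179 + q(-220) = -8179 - 220*(1580 + (-220)³ + 20*(-220) + 79*(-220)²) = -8179 - 220*(1580 - 10648000 - 4400 + 79*48400) = -8179 - 220*(1580 - 10648000 - 4400 + 3823600) = -8179 - 220*(-6827220) = -8179 + 1501988400 = 1501980221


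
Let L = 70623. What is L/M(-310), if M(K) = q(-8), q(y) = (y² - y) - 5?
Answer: 70623/67 ≈ 1054.1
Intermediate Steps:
q(y) = -5 + y² - y
M(K) = 67 (M(K) = -5 + (-8)² - 1*(-8) = -5 + 64 + 8 = 67)
L/M(-310) = 70623/67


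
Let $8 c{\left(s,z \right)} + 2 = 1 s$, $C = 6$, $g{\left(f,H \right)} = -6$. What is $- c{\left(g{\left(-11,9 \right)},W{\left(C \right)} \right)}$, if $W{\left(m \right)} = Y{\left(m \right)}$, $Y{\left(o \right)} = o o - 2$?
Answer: $1$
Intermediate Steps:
$Y{\left(o \right)} = -2 + o^{2}$ ($Y{\left(o \right)} = o^{2} - 2 = -2 + o^{2}$)
$W{\left(m \right)} = -2 + m^{2}$
$c{\left(s,z \right)} = - \frac{1}{4} + \frac{s}{8}$ ($c{\left(s,z \right)} = - \frac{1}{4} + \frac{1 s}{8} = - \frac{1}{4} + \frac{s}{8}$)
$- c{\left(g{\left(-11,9 \right)},W{\left(C \right)} \right)} = - (- \frac{1}{4} + \frac{1}{8} \left(-6\right)) = - (- \frac{1}{4} - \frac{3}{4}) = \left(-1\right) \left(-1\right) = 1$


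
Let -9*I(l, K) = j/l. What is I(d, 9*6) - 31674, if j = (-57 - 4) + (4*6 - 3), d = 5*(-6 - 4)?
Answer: -1425334/45 ≈ -31674.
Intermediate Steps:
d = -50 (d = 5*(-10) = -50)
j = -40 (j = -61 + (24 - 3) = -61 + 21 = -40)
I(l, K) = 40/(9*l) (I(l, K) = -(-40)/(9*l) = 40/(9*l))
I(d, 9*6) - 31674 = (40/9)/(-50) - 31674 = (40/9)*(-1/50) - 31674 = -4/45 - 31674 = -1425334/45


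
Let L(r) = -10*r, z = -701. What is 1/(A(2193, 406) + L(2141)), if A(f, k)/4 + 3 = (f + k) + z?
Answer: -1/13830 ≈ -7.2307e-5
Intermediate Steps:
A(f, k) = -2816 + 4*f + 4*k (A(f, k) = -12 + 4*((f + k) - 701) = -12 + 4*(-701 + f + k) = -12 + (-2804 + 4*f + 4*k) = -2816 + 4*f + 4*k)
1/(A(2193, 406) + L(2141)) = 1/((-2816 + 4*2193 + 4*406) - 10*2141) = 1/((-2816 + 8772 + 1624) - 21410) = 1/(7580 - 21410) = 1/(-13830) = -1/13830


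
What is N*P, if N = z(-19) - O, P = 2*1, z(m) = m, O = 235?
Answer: -508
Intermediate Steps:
P = 2
N = -254 (N = -19 - 1*235 = -19 - 235 = -254)
N*P = -254*2 = -508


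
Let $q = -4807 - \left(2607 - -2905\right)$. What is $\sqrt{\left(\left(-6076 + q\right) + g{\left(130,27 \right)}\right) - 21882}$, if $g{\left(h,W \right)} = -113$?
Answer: $i \sqrt{38390} \approx 195.93 i$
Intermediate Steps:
$q = -10319$ ($q = -4807 - \left(2607 + 2905\right) = -4807 - 5512 = -10319$)
$\sqrt{\left(\left(-6076 + q\right) + g{\left(130,27 \right)}\right) - 21882} = \sqrt{\left(\left(-6076 - 10319\right) - 113\right) - 21882} = \sqrt{\left(-16395 - 113\right) - 21882} = \sqrt{-16508 - 21882} = \sqrt{-38390} = i \sqrt{38390}$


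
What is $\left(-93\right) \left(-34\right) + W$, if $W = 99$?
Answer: $3261$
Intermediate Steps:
$\left(-93\right) \left(-34\right) + W = \left(-93\right) \left(-34\right) + 99 = 3162 + 99 = 3261$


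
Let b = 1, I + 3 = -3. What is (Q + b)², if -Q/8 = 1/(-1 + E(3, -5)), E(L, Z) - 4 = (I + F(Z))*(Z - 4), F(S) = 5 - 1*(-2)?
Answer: 49/9 ≈ 5.4444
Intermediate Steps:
I = -6 (I = -3 - 3 = -6)
F(S) = 7 (F(S) = 5 + 2 = 7)
E(L, Z) = Z (E(L, Z) = 4 + (-6 + 7)*(Z - 4) = 4 + 1*(-4 + Z) = 4 + (-4 + Z) = Z)
Q = 4/3 (Q = -8/(-1 - 5) = -8/(-6) = -8*(-⅙) = 4/3 ≈ 1.3333)
(Q + b)² = (4/3 + 1)² = (7/3)² = 49/9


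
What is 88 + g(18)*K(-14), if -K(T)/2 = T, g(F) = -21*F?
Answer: -10496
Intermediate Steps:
K(T) = -2*T
88 + g(18)*K(-14) = 88 + (-21*18)*(-2*(-14)) = 88 - 378*28 = 88 - 10584 = -10496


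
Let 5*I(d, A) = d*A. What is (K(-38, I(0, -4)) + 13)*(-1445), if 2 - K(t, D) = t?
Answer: -76585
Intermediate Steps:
I(d, A) = A*d/5 (I(d, A) = (d*A)/5 = (A*d)/5 = A*d/5)
K(t, D) = 2 - t
(K(-38, I(0, -4)) + 13)*(-1445) = ((2 - 1*(-38)) + 13)*(-1445) = ((2 + 38) + 13)*(-1445) = (40 + 13)*(-1445) = 53*(-1445) = -76585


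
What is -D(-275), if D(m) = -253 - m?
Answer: -22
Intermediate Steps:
-D(-275) = -(-253 - 1*(-275)) = -(-253 + 275) = -1*22 = -22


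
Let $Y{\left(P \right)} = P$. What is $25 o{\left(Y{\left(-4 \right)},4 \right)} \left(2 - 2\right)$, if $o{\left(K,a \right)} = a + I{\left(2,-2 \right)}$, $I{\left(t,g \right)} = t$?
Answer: $0$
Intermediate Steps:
$o{\left(K,a \right)} = 2 + a$ ($o{\left(K,a \right)} = a + 2 = 2 + a$)
$25 o{\left(Y{\left(-4 \right)},4 \right)} \left(2 - 2\right) = 25 \left(2 + 4\right) \left(2 - 2\right) = 25 \cdot 6 \cdot 0 = 25 \cdot 0 = 0$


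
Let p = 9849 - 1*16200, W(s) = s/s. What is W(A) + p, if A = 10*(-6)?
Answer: -6350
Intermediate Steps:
A = -60
W(s) = 1
p = -6351 (p = 9849 - 16200 = -6351)
W(A) + p = 1 - 6351 = -6350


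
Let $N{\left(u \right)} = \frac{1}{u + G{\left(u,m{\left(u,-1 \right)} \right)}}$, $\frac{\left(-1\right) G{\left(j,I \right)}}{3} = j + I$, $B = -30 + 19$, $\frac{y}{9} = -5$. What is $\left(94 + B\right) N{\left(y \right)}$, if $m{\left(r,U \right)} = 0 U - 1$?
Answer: $\frac{83}{93} \approx 0.89247$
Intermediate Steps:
$y = -45$ ($y = 9 \left(-5\right) = -45$)
$m{\left(r,U \right)} = -1$ ($m{\left(r,U \right)} = 0 - 1 = -1$)
$B = -11$
$G{\left(j,I \right)} = - 3 I - 3 j$ ($G{\left(j,I \right)} = - 3 \left(j + I\right) = - 3 \left(I + j\right) = - 3 I - 3 j$)
$N{\left(u \right)} = \frac{1}{3 - 2 u}$ ($N{\left(u \right)} = \frac{1}{u - \left(-3 + 3 u\right)} = \frac{1}{3 - 2 u}$)
$\left(94 + B\right) N{\left(y \right)} = \left(94 - 11\right) \left(- \frac{1}{-3 + 2 \left(-45\right)}\right) = 83 \left(- \frac{1}{-3 - 90}\right) = 83 \left(- \frac{1}{-93}\right) = 83 \left(\left(-1\right) \left(- \frac{1}{93}\right)\right) = 83 \cdot \frac{1}{93} = \frac{83}{93}$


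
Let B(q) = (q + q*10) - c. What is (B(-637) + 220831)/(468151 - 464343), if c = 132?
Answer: 53423/952 ≈ 56.117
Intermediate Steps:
B(q) = -132 + 11*q (B(q) = (q + q*10) - 1*132 = (q + 10*q) - 132 = 11*q - 132 = -132 + 11*q)
(B(-637) + 220831)/(468151 - 464343) = ((-132 + 11*(-637)) + 220831)/(468151 - 464343) = ((-132 - 7007) + 220831)/3808 = (-7139 + 220831)*(1/3808) = 213692*(1/3808) = 53423/952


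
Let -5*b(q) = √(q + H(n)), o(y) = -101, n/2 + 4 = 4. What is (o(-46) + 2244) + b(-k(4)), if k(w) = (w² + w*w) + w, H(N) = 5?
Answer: 2143 - I*√31/5 ≈ 2143.0 - 1.1136*I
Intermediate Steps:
n = 0 (n = -8 + 2*4 = -8 + 8 = 0)
k(w) = w + 2*w² (k(w) = (w² + w²) + w = 2*w² + w = w + 2*w²)
b(q) = -√(5 + q)/5 (b(q) = -√(q + 5)/5 = -√(5 + q)/5)
(o(-46) + 2244) + b(-k(4)) = (-101 + 2244) - √(5 - 4*(1 + 2*4))/5 = 2143 - √(5 - 4*(1 + 8))/5 = 2143 - √(5 - 4*9)/5 = 2143 - √(5 - 1*36)/5 = 2143 - √(5 - 36)/5 = 2143 - I*√31/5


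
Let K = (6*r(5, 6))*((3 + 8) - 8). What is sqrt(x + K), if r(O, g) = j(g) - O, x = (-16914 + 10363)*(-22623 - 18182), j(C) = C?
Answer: sqrt(267313573) ≈ 16350.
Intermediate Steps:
x = 267313555 (x = -6551*(-40805) = 267313555)
r(O, g) = g - O
K = 18 (K = (6*(6 - 1*5))*((3 + 8) - 8) = (6*(6 - 5))*(11 - 8) = (6*1)*3 = 6*3 = 18)
sqrt(x + K) = sqrt(267313555 + 18) = sqrt(267313573)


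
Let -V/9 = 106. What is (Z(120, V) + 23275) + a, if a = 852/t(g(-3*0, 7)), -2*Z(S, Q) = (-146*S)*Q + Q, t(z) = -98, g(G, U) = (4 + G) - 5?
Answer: -408331538/49 ≈ -8.3333e+6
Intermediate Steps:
g(G, U) = -1 + G
V = -954 (V = -9*106 = -954)
Z(S, Q) = -Q/2 + 73*Q*S (Z(S, Q) = -((-146*S)*Q + Q)/2 = -(-146*Q*S + Q)/2 = -(Q - 146*Q*S)/2 = -Q/2 + 73*Q*S)
a = -426/49 (a = 852/(-98) = 852*(-1/98) = -426/49 ≈ -8.6939)
(Z(120, V) + 23275) + a = ((½)*(-954)*(-1 + 146*120) + 23275) - 426/49 = ((½)*(-954)*(-1 + 17520) + 23275) - 426/49 = ((½)*(-954)*17519 + 23275) - 426/49 = (-8356563 + 23275) - 426/49 = -8333288 - 426/49 = -408331538/49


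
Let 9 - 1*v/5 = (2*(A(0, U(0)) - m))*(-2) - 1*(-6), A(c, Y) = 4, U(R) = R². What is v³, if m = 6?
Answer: -15625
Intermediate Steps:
v = -25 (v = 45 - 5*((2*(4 - 1*6))*(-2) - 1*(-6)) = 45 - 5*((2*(4 - 6))*(-2) + 6) = 45 - 5*((2*(-2))*(-2) + 6) = 45 - 5*(-4*(-2) + 6) = 45 - 5*(8 + 6) = 45 - 5*14 = 45 - 70 = -25)
v³ = (-25)³ = -15625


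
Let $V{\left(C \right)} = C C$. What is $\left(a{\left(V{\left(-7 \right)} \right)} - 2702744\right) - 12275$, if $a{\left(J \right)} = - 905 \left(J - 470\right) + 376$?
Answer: $-2333638$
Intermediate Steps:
$V{\left(C \right)} = C^{2}$
$a{\left(J \right)} = 425726 - 905 J$ ($a{\left(J \right)} = - 905 \left(-470 + J\right) + 376 = \left(425350 - 905 J\right) + 376 = 425726 - 905 J$)
$\left(a{\left(V{\left(-7 \right)} \right)} - 2702744\right) - 12275 = \left(\left(425726 - 905 \left(-7\right)^{2}\right) - 2702744\right) - 12275 = \left(\left(425726 - 44345\right) - 2702744\right) - 12275 = \left(381381 - 2702744\right) - 12275 = -2321363 - 12275 = -2333638$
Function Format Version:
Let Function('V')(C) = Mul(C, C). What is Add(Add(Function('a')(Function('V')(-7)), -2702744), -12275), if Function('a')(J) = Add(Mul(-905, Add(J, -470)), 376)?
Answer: -2333638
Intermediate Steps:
Function('V')(C) = Pow(C, 2)
Function('a')(J) = Add(425726, Mul(-905, J)) (Function('a')(J) = Add(Mul(-905, Add(-470, J)), 376) = Add(Add(425350, Mul(-905, J)), 376) = Add(425726, Mul(-905, J)))
Add(Add(Function('a')(Function('V')(-7)), -2702744), -12275) = Add(Add(Add(425726, Mul(-905, Pow(-7, 2))), -2702744), -12275) = Add(Add(Add(425726, Mul(-905, 49)), -2702744), -12275) = Add(Add(Add(425726, -44345), -2702744), -12275) = Add(Add(381381, -2702744), -12275) = Add(-2321363, -12275) = -2333638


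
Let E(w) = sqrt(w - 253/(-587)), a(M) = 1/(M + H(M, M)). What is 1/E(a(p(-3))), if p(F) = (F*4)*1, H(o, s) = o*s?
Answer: 2*sqrt(658284693)/33983 ≈ 1.5100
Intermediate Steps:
p(F) = 4*F (p(F) = (4*F)*1 = 4*F)
a(M) = 1/(M + M**2) (a(M) = 1/(M + M*M) = 1/(M + M**2))
E(w) = sqrt(253/587 + w) (E(w) = sqrt(w - 253*(-1/587)) = sqrt(w + 253/587) = sqrt(253/587 + w))
1/E(a(p(-3))) = 1/(sqrt(148511 + 344569*(1/(((4*(-3)))*(1 + 4*(-3)))))/587) = 1/(sqrt(148511 + 344569*(1/((-12)*(1 - 12))))/587) = 1/(sqrt(148511 + 344569*(-1/12/(-11)))/587) = 1/(sqrt(148511 + 344569*(-1/12*(-1/11)))/587) = 1/(sqrt(148511 + 344569*(1/132))/587) = 1/(sqrt(148511 + 344569/132)/587) = 1/(sqrt(19948021/132)/587) = 1/((sqrt(658284693)/66)/587) = 1/(sqrt(658284693)/38742) = 2*sqrt(658284693)/33983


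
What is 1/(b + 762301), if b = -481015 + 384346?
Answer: 1/665632 ≈ 1.5023e-6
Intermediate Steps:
b = -96669
1/(b + 762301) = 1/(-96669 + 762301) = 1/665632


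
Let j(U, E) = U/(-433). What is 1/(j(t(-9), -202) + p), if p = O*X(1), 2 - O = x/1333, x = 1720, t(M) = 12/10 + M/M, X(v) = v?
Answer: 67115/47289 ≈ 1.4193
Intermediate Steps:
t(M) = 11/5 (t(M) = 12*(⅒) + 1 = 6/5 + 1 = 11/5)
O = 22/31 (O = 2 - 1720/1333 = 2 - 1*40/31 = 2 - 40/31 = 22/31 ≈ 0.70968)
j(U, E) = -U/433 (j(U, E) = U*(-1/433) = -U/433)
p = 22/31 (p = (22/31)*1 = 22/31 ≈ 0.70968)
1/(j(t(-9), -202) + p) = 1/(-1/433*11/5 + 22/31) = 1/(-11/2165 + 22/31) = 1/(47289/67115) = 67115/47289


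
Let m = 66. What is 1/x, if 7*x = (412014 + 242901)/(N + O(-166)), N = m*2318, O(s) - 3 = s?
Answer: 213955/130983 ≈ 1.6335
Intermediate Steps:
O(s) = 3 + s
N = 152988 (N = 66*2318 = 152988)
x = 130983/213955 (x = ((412014 + 242901)/(152988 + (3 - 166)))/7 = (654915/(152988 - 163))/7 = (654915/152825)/7 = (654915*(1/152825))/7 = (⅐)*(130983/30565) = 130983/213955 ≈ 0.61220)
1/x = 1/(130983/213955) = 213955/130983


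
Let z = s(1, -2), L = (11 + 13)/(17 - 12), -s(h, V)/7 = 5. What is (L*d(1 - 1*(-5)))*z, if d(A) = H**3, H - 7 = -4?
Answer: -4536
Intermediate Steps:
s(h, V) = -35 (s(h, V) = -7*5 = -35)
L = 24/5 ≈ 4.8000
z = -35
H = 3 (H = 7 - 4 = 3)
d(A) = 27 (d(A) = 3**3 = 27)
(L*d(1 - 1*(-5)))*z = ((24/5)*27)*(-35) = (648/5)*(-35) = -4536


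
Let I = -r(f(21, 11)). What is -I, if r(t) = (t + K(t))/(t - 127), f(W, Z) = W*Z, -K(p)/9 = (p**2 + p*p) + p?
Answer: -481173/52 ≈ -9253.3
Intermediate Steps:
K(p) = -18*p**2 - 9*p (K(p) = -9*((p**2 + p*p) + p) = -9*((p**2 + p**2) + p) = -9*(2*p**2 + p) = -9*(p + 2*p**2) = -18*p**2 - 9*p)
r(t) = (t - 9*t*(1 + 2*t))/(-127 + t) (r(t) = (t - 9*t*(1 + 2*t))/(t - 127) = (t - 9*t*(1 + 2*t))/(-127 + t))
I = 481173/52 (I = -2*21*11*(-4 - 189*11)/(-127 + 21*11) = -2*231*(-4 - 9*231)/(-127 + 231) = -2*231*(-4 - 2079)/104 = -2*231*(-2083)/104 = -1*(-481173/52) = 481173/52 ≈ 9253.3)
-I = -1*481173/52 = -481173/52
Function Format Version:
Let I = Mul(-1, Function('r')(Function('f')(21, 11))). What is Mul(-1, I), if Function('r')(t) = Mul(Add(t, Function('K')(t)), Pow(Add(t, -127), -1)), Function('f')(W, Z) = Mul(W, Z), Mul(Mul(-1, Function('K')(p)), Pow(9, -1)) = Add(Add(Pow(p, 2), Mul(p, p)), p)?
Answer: Rational(-481173, 52) ≈ -9253.3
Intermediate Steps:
Function('K')(p) = Add(Mul(-18, Pow(p, 2)), Mul(-9, p)) (Function('K')(p) = Mul(-9, Add(Add(Pow(p, 2), Mul(p, p)), p)) = Mul(-9, Add(Add(Pow(p, 2), Pow(p, 2)), p)) = Mul(-9, Add(Mul(2, Pow(p, 2)), p)) = Mul(-9, Add(p, Mul(2, Pow(p, 2)))) = Add(Mul(-18, Pow(p, 2)), Mul(-9, p)))
Function('r')(t) = Mul(Pow(Add(-127, t), -1), Add(t, Mul(-9, t, Add(1, Mul(2, t))))) (Function('r')(t) = Mul(Add(t, Mul(-9, t, Add(1, Mul(2, t)))), Pow(Add(t, -127), -1)) = Mul(Add(t, Mul(-9, t, Add(1, Mul(2, t)))), Pow(Add(-127, t), -1)) = Mul(Pow(Add(-127, t), -1), Add(t, Mul(-9, t, Add(1, Mul(2, t))))))
I = Rational(481173, 52) (I = Mul(-1, Mul(2, Mul(21, 11), Pow(Add(-127, Mul(21, 11)), -1), Add(-4, Mul(-9, Mul(21, 11))))) = Mul(-1, Mul(2, 231, Pow(Add(-127, 231), -1), Add(-4, Mul(-9, 231)))) = Mul(-1, Mul(2, 231, Pow(104, -1), Add(-4, -2079))) = Mul(-1, Mul(2, 231, Rational(1, 104), -2083)) = Mul(-1, Rational(-481173, 52)) = Rational(481173, 52) ≈ 9253.3)
Mul(-1, I) = Mul(-1, Rational(481173, 52)) = Rational(-481173, 52)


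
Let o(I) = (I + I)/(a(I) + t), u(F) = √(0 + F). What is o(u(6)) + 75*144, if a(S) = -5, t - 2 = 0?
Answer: 10800 - 2*√6/3 ≈ 10798.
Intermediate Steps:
t = 2 (t = 2 + 0 = 2)
u(F) = √F
o(I) = -2*I/3 (o(I) = (I + I)/(-5 + 2) = (2*I)/(-3) = (2*I)*(-⅓) = -2*I/3)
o(u(6)) + 75*144 = -2*√6/3 + 75*144 = -2*√6/3 + 10800 = 10800 - 2*√6/3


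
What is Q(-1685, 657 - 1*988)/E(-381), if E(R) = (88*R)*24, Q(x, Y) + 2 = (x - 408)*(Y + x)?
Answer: -2109743/402336 ≈ -5.2437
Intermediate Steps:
Q(x, Y) = -2 + (-408 + x)*(Y + x) (Q(x, Y) = -2 + (x - 408)*(Y + x) = -2 + (-408 + x)*(Y + x))
E(R) = 2112*R
Q(-1685, 657 - 1*988)/E(-381) = (-2 + (-1685)**2 - 408*(657 - 1*988) - 408*(-1685) + (657 - 1*988)*(-1685))/((2112*(-381))) = (-2 + 2839225 - 408*(657 - 988) + 687480 + (657 - 988)*(-1685))/(-804672) = (-2 + 2839225 - 408*(-331) + 687480 - 331*(-1685))*(-1/804672) = (-2 + 2839225 + 135048 + 687480 + 557735)*(-1/804672) = 4219486*(-1/804672) = -2109743/402336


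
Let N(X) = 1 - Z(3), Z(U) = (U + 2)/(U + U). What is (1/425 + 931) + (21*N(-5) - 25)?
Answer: 773077/850 ≈ 909.50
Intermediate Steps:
Z(U) = (2 + U)/(2*U) (Z(U) = (2 + U)/((2*U)) = (2 + U)*(1/(2*U)) = (2 + U)/(2*U))
N(X) = ⅙ (N(X) = 1 - (2 + 3)/(2*3) = 1 - 5/(2*3) = 1 - 1*⅚ = 1 - ⅚ = ⅙)
(1/425 + 931) + (21*N(-5) - 25) = (1/425 + 931) + (21*(⅙) - 25) = (1/425 + 931) + (7/2 - 25) = 395676/425 - 43/2 = 773077/850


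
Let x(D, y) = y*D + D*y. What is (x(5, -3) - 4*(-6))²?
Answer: 36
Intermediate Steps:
x(D, y) = 2*D*y (x(D, y) = D*y + D*y = 2*D*y)
(x(5, -3) - 4*(-6))² = (2*5*(-3) - 4*(-6))² = (-30 + 24)² = (-6)² = 36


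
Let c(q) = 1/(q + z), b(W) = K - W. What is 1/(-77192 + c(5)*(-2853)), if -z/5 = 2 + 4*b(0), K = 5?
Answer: -35/2700769 ≈ -1.2959e-5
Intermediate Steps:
b(W) = 5 - W
z = -110 (z = -5*(2 + 4*(5 - 1*0)) = -5*(2 + 4*(5 + 0)) = -5*(2 + 4*5) = -5*(2 + 20) = -5*22 = -110)
c(q) = 1/(-110 + q) (c(q) = 1/(q - 110) = 1/(-110 + q))
1/(-77192 + c(5)*(-2853)) = 1/(-77192 - 2853/(-110 + 5)) = 1/(-77192 - 2853/(-105)) = 1/(-77192 - 1/105*(-2853)) = 1/(-77192 + 951/35) = 1/(-2700769/35) = -35/2700769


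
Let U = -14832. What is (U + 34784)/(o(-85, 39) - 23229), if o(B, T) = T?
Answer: -9976/11595 ≈ -0.86037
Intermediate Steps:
(U + 34784)/(o(-85, 39) - 23229) = (-14832 + 34784)/(39 - 23229) = 19952/(-23190) = 19952*(-1/23190) = -9976/11595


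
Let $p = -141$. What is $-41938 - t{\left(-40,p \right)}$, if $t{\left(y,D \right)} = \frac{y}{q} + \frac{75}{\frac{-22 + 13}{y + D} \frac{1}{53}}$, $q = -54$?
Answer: $- \frac{3290771}{27} \approx -1.2188 \cdot 10^{5}$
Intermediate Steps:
$t{\left(y,D \right)} = - \frac{23851 y}{54} - \frac{1325 D}{3}$ ($t{\left(y,D \right)} = \frac{y}{-54} + \frac{75}{\frac{-22 + 13}{y + D} \frac{1}{53}} = y \left(- \frac{1}{54}\right) + \frac{75}{- \frac{9}{D + y} \frac{1}{53}} = - \frac{y}{54} + \frac{75}{\left(- \frac{9}{53}\right) \frac{1}{D + y}} = - \frac{y}{54} + 75 \left(- \frac{53 D}{9} - \frac{53 y}{9}\right) = - \frac{y}{54} - \left(\frac{1325 D}{3} + \frac{1325 y}{3}\right) = - \frac{23851 y}{54} - \frac{1325 D}{3}$)
$-41938 - t{\left(-40,p \right)} = -41938 - \left(\left(- \frac{23851}{54}\right) \left(-40\right) - -62275\right) = -41938 - \left(\frac{477020}{27} + 62275\right) = -41938 - \frac{2158445}{27} = - \frac{3290771}{27}$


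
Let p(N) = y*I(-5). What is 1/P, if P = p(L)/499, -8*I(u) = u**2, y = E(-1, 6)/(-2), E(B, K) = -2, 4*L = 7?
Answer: -3992/25 ≈ -159.68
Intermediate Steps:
L = 7/4 (L = (1/4)*7 = 7/4 ≈ 1.7500)
y = 1 (y = -2/(-2) = -2*(-1/2) = 1)
I(u) = -u**2/8
p(N) = -25/8 (p(N) = 1*(-1/8*(-5)**2) = 1*(-1/8*25) = 1*(-25/8) = -25/8)
P = -25/3992 (P = -25/8/499 = -25/8*1/499 = -25/3992 ≈ -0.0062625)
1/P = 1/(-25/3992) = -3992/25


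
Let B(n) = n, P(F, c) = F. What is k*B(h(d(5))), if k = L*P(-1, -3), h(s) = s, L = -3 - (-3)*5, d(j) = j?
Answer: -60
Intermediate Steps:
L = 12 (L = -3 - 3*(-5) = -3 + 15 = 12)
k = -12 (k = 12*(-1) = -12)
k*B(h(d(5))) = -12*5 = -60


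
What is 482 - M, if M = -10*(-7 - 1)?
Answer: 402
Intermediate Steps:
M = 80 (M = -10*(-8) = 80)
482 - M = 482 - 1*80 = 482 - 80 = 402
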